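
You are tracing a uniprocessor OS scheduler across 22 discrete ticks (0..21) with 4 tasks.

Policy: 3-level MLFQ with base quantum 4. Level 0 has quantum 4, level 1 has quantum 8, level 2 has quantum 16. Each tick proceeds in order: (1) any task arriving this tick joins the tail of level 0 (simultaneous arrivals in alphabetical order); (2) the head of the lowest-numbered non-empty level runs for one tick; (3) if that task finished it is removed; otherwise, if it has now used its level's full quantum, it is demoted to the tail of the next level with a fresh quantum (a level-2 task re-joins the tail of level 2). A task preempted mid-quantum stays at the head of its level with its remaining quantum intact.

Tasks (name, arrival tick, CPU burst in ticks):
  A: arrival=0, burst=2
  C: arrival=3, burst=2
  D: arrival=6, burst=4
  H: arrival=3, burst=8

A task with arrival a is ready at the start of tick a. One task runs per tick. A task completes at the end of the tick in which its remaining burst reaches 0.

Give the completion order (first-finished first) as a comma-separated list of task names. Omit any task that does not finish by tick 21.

t=0: L0/L1/L2 = A/-/- → run A
t=1: L0/L1/L2 = A/-/- → run A
t=2: (idle)
t=3: L0/L1/L2 = CH/-/- → run C
t=4: L0/L1/L2 = CH/-/- → run C
t=5: L0/L1/L2 = H/-/- → run H
t=6: L0/L1/L2 = HD/-/- → run H
t=7: L0/L1/L2 = HD/-/- → run H
t=8: L0/L1/L2 = HD/-/- → run H
t=9: L0/L1/L2 = D/H/- → run D
t=10: L0/L1/L2 = D/H/- → run D
t=11: L0/L1/L2 = D/H/- → run D
t=12: L0/L1/L2 = D/H/- → run D
t=13: L0/L1/L2 = -/H/- → run H
t=14: L0/L1/L2 = -/H/- → run H
t=15: L0/L1/L2 = -/H/- → run H
t=16: L0/L1/L2 = -/H/- → run H
t=17: (idle)
t=18: (idle)
t=19: (idle)
t=20: (idle)
t=21: (idle)

completion order = A, C, D, H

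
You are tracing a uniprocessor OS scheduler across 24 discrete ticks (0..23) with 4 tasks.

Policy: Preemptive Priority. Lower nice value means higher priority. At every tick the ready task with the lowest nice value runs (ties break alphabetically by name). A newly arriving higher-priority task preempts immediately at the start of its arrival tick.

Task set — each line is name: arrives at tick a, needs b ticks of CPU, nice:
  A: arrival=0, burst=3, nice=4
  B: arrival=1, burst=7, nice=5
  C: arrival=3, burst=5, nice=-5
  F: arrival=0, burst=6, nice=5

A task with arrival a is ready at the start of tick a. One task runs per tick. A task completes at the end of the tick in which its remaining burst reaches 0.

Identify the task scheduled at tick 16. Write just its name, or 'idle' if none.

t=0: ready={A,F} → run A
t=1: ready={A,B,F} → run A
t=2: ready={A,B,F} → run A
t=3: ready={B,C,F} → run C
t=4: ready={B,C,F} → run C
t=5: ready={B,C,F} → run C
t=6: ready={B,C,F} → run C
t=7: ready={B,C,F} → run C
t=8: ready={B,F} → run B
t=9: ready={B,F} → run B
t=10: ready={B,F} → run B
t=11: ready={B,F} → run B
t=12: ready={B,F} → run B
t=13: ready={B,F} → run B
t=14: ready={B,F} → run B
t=15: ready={F} → run F
t=16: ready={F} → run F
t=17: ready={F} → run F
t=18: ready={F} → run F
t=19: ready={F} → run F
t=20: ready={F} → run F
t=21: (idle)
t=22: (idle)
t=23: (idle)

running at tick 16 = F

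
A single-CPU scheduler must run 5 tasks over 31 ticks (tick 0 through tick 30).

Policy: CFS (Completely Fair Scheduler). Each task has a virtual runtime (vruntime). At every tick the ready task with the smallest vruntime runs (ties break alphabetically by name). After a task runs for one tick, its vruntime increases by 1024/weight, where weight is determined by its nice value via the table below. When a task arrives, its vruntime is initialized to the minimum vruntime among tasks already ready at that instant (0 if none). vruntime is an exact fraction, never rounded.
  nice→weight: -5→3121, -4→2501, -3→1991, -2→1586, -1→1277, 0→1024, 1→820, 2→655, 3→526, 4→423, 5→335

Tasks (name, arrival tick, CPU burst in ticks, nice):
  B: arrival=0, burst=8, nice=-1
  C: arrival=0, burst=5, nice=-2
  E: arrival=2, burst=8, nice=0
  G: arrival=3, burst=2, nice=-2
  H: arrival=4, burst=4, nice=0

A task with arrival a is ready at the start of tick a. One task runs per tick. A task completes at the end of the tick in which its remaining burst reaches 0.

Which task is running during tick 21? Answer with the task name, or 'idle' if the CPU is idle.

running at tick 21 = E

t=0: vr[B=0 C=0] → run B
t=1: vr[B=1024/1277 C=0] → run C
t=2: vr[B=1024/1277 C=512/793 E=512/793] → run C
t=3: vr[B=1024/1277 C=1024/793 E=512/793 G=512/793] → run E
t=4: vr[B=1024/1277 C=1024/793 E=1305/793 G=512/793 H=512/793] → run G
t=5: vr[B=1024/1277 C=1024/793 E=1305/793 G=1024/793 H=512/793] → run H
t=6: vr[B=1024/1277 C=1024/793 E=1305/793 G=1024/793 H=1305/793] → run B
t=7: vr[B=2048/1277 C=1024/793 E=1305/793 G=1024/793 H=1305/793] → run C
t=8: vr[B=2048/1277 C=1536/793 E=1305/793 G=1024/793 H=1305/793] → run G
t=9: vr[B=2048/1277 C=1536/793 E=1305/793 H=1305/793] → run B
t=10: vr[B=3072/1277 C=1536/793 E=1305/793 H=1305/793] → run E
t=11: vr[B=3072/1277 C=1536/793 E=2098/793 H=1305/793] → run H
t=12: vr[B=3072/1277 C=1536/793 E=2098/793 H=2098/793] → run C
t=13: vr[B=3072/1277 C=2048/793 E=2098/793 H=2098/793] → run B
t=14: vr[B=4096/1277 C=2048/793 E=2098/793 H=2098/793] → run C
t=15: vr[B=4096/1277 E=2098/793 H=2098/793] → run E
t=16: vr[B=4096/1277 E=2891/793 H=2098/793] → run H
t=17: vr[B=4096/1277 E=2891/793 H=2891/793] → run B
t=18: vr[B=5120/1277 E=2891/793 H=2891/793] → run E
t=19: vr[B=5120/1277 E=3684/793 H=2891/793] → run H
t=20: vr[B=5120/1277 E=3684/793] → run B
t=21: vr[B=6144/1277 E=3684/793] → run E
t=22: vr[B=6144/1277 E=4477/793] → run B
t=23: vr[B=7168/1277 E=4477/793] → run B
t=24: vr[E=4477/793] → run E
t=25: vr[E=5270/793] → run E
t=26: vr[E=6063/793] → run E
t=27: (idle)
t=28: (idle)
t=29: (idle)
t=30: (idle)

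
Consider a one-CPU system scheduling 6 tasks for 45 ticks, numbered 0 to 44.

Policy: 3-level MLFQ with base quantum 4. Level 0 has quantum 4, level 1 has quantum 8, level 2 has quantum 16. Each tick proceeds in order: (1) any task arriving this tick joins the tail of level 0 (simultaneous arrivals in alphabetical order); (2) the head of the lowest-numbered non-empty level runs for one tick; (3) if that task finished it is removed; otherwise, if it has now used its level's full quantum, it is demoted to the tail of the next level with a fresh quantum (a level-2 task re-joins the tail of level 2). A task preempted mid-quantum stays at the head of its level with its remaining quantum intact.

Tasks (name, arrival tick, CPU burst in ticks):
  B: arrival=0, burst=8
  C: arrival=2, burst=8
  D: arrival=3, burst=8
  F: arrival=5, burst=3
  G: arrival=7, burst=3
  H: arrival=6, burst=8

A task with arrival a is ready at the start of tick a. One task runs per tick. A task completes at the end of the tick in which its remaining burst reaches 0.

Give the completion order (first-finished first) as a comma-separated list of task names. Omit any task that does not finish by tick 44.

t=0: L0/L1/L2 = B/-/- → run B
t=1: L0/L1/L2 = B/-/- → run B
t=2: L0/L1/L2 = BC/-/- → run B
t=3: L0/L1/L2 = BCD/-/- → run B
t=4: L0/L1/L2 = CD/B/- → run C
t=5: L0/L1/L2 = CDF/B/- → run C
t=6: L0/L1/L2 = CDFH/B/- → run C
t=7: L0/L1/L2 = CDFHG/B/- → run C
t=8: L0/L1/L2 = DFHG/BC/- → run D
t=9: L0/L1/L2 = DFHG/BC/- → run D
t=10: L0/L1/L2 = DFHG/BC/- → run D
t=11: L0/L1/L2 = DFHG/BC/- → run D
t=12: L0/L1/L2 = FHG/BCD/- → run F
t=13: L0/L1/L2 = FHG/BCD/- → run F
t=14: L0/L1/L2 = FHG/BCD/- → run F
t=15: L0/L1/L2 = HG/BCD/- → run H
t=16: L0/L1/L2 = HG/BCD/- → run H
t=17: L0/L1/L2 = HG/BCD/- → run H
t=18: L0/L1/L2 = HG/BCD/- → run H
t=19: L0/L1/L2 = G/BCDH/- → run G
t=20: L0/L1/L2 = G/BCDH/- → run G
t=21: L0/L1/L2 = G/BCDH/- → run G
t=22: L0/L1/L2 = -/BCDH/- → run B
t=23: L0/L1/L2 = -/BCDH/- → run B
t=24: L0/L1/L2 = -/BCDH/- → run B
t=25: L0/L1/L2 = -/BCDH/- → run B
t=26: L0/L1/L2 = -/CDH/- → run C
t=27: L0/L1/L2 = -/CDH/- → run C
t=28: L0/L1/L2 = -/CDH/- → run C
t=29: L0/L1/L2 = -/CDH/- → run C
t=30: L0/L1/L2 = -/DH/- → run D
t=31: L0/L1/L2 = -/DH/- → run D
t=32: L0/L1/L2 = -/DH/- → run D
t=33: L0/L1/L2 = -/DH/- → run D
t=34: L0/L1/L2 = -/H/- → run H
t=35: L0/L1/L2 = -/H/- → run H
t=36: L0/L1/L2 = -/H/- → run H
t=37: L0/L1/L2 = -/H/- → run H
t=38: (idle)
t=39: (idle)
t=40: (idle)
t=41: (idle)
t=42: (idle)
t=43: (idle)
t=44: (idle)

completion order = F, G, B, C, D, H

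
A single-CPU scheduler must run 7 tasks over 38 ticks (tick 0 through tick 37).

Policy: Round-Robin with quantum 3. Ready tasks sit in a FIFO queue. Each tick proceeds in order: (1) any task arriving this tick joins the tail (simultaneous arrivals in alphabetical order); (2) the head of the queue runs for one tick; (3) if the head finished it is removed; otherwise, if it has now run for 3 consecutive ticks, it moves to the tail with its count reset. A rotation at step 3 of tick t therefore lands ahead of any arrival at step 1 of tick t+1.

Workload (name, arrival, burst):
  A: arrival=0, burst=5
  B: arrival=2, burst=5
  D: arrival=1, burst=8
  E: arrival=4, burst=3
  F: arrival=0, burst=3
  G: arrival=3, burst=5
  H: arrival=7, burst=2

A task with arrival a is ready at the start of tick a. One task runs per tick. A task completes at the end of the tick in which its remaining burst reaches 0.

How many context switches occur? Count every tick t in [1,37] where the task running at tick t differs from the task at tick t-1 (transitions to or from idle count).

t=0: queue=[A,F] q_used=0 → run A
t=1: queue=[A,F,D] q_used=1 → run A
t=2: queue=[A,F,D,B] q_used=2 → run A
t=3: queue=[F,D,B,A,G] q_used=0 → run F
t=4: queue=[F,D,B,A,G,E] q_used=1 → run F
t=5: queue=[F,D,B,A,G,E] q_used=2 → run F
t=6: queue=[D,B,A,G,E] q_used=0 → run D
t=7: queue=[D,B,A,G,E,H] q_used=1 → run D
t=8: queue=[D,B,A,G,E,H] q_used=2 → run D
t=9: queue=[B,A,G,E,H,D] q_used=0 → run B
t=10: queue=[B,A,G,E,H,D] q_used=1 → run B
t=11: queue=[B,A,G,E,H,D] q_used=2 → run B
t=12: queue=[A,G,E,H,D,B] q_used=0 → run A
t=13: queue=[A,G,E,H,D,B] q_used=1 → run A
t=14: queue=[G,E,H,D,B] q_used=0 → run G
t=15: queue=[G,E,H,D,B] q_used=1 → run G
t=16: queue=[G,E,H,D,B] q_used=2 → run G
t=17: queue=[E,H,D,B,G] q_used=0 → run E
t=18: queue=[E,H,D,B,G] q_used=1 → run E
t=19: queue=[E,H,D,B,G] q_used=2 → run E
t=20: queue=[H,D,B,G] q_used=0 → run H
t=21: queue=[H,D,B,G] q_used=1 → run H
t=22: queue=[D,B,G] q_used=0 → run D
t=23: queue=[D,B,G] q_used=1 → run D
t=24: queue=[D,B,G] q_used=2 → run D
t=25: queue=[B,G,D] q_used=0 → run B
t=26: queue=[B,G,D] q_used=1 → run B
t=27: queue=[G,D] q_used=0 → run G
t=28: queue=[G,D] q_used=1 → run G
t=29: queue=[D] q_used=0 → run D
t=30: queue=[D] q_used=1 → run D
t=31: (idle)
t=32: (idle)
t=33: (idle)
t=34: (idle)
t=35: (idle)
t=36: (idle)
t=37: (idle)

context switches = 12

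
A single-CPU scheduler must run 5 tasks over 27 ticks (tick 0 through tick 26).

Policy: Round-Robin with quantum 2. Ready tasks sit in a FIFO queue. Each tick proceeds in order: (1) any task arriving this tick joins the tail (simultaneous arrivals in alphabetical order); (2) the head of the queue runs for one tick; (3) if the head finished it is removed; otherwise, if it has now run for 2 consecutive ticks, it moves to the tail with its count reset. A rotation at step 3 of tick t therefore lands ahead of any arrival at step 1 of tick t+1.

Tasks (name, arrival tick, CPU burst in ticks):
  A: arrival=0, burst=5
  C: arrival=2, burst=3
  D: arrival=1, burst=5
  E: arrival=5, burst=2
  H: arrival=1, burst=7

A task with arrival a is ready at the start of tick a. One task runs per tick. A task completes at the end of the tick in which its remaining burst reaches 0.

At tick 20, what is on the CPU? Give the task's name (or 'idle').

t=0: queue=[A] q_used=0 → run A
t=1: queue=[A,D,H] q_used=1 → run A
t=2: queue=[D,H,A,C] q_used=0 → run D
t=3: queue=[D,H,A,C] q_used=1 → run D
t=4: queue=[H,A,C,D] q_used=0 → run H
t=5: queue=[H,A,C,D,E] q_used=1 → run H
t=6: queue=[A,C,D,E,H] q_used=0 → run A
t=7: queue=[A,C,D,E,H] q_used=1 → run A
t=8: queue=[C,D,E,H,A] q_used=0 → run C
t=9: queue=[C,D,E,H,A] q_used=1 → run C
t=10: queue=[D,E,H,A,C] q_used=0 → run D
t=11: queue=[D,E,H,A,C] q_used=1 → run D
t=12: queue=[E,H,A,C,D] q_used=0 → run E
t=13: queue=[E,H,A,C,D] q_used=1 → run E
t=14: queue=[H,A,C,D] q_used=0 → run H
t=15: queue=[H,A,C,D] q_used=1 → run H
t=16: queue=[A,C,D,H] q_used=0 → run A
t=17: queue=[C,D,H] q_used=0 → run C
t=18: queue=[D,H] q_used=0 → run D
t=19: queue=[H] q_used=0 → run H
t=20: queue=[H] q_used=1 → run H
t=21: queue=[H] q_used=0 → run H
t=22: (idle)
t=23: (idle)
t=24: (idle)
t=25: (idle)
t=26: (idle)

running at tick 20 = H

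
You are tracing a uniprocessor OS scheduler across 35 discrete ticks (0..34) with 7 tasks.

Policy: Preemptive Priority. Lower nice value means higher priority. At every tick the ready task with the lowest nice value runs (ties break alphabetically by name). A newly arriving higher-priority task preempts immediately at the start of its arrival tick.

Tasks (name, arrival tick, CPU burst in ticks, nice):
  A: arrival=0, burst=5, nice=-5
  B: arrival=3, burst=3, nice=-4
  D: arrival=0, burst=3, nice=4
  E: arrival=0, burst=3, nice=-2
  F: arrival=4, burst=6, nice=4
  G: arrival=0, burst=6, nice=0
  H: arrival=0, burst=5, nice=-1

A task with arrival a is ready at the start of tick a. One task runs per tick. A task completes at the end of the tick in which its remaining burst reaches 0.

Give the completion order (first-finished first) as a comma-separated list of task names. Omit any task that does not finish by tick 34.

completion order = A, B, E, H, G, D, F

t=0: ready={A,D,E,G,H} → run A
t=1: ready={A,D,E,G,H} → run A
t=2: ready={A,D,E,G,H} → run A
t=3: ready={A,B,D,E,G,H} → run A
t=4: ready={A,B,D,E,F,G,H} → run A
t=5: ready={B,D,E,F,G,H} → run B
t=6: ready={B,D,E,F,G,H} → run B
t=7: ready={B,D,E,F,G,H} → run B
t=8: ready={D,E,F,G,H} → run E
t=9: ready={D,E,F,G,H} → run E
t=10: ready={D,E,F,G,H} → run E
t=11: ready={D,F,G,H} → run H
t=12: ready={D,F,G,H} → run H
t=13: ready={D,F,G,H} → run H
t=14: ready={D,F,G,H} → run H
t=15: ready={D,F,G,H} → run H
t=16: ready={D,F,G} → run G
t=17: ready={D,F,G} → run G
t=18: ready={D,F,G} → run G
t=19: ready={D,F,G} → run G
t=20: ready={D,F,G} → run G
t=21: ready={D,F,G} → run G
t=22: ready={D,F} → run D
t=23: ready={D,F} → run D
t=24: ready={D,F} → run D
t=25: ready={F} → run F
t=26: ready={F} → run F
t=27: ready={F} → run F
t=28: ready={F} → run F
t=29: ready={F} → run F
t=30: ready={F} → run F
t=31: (idle)
t=32: (idle)
t=33: (idle)
t=34: (idle)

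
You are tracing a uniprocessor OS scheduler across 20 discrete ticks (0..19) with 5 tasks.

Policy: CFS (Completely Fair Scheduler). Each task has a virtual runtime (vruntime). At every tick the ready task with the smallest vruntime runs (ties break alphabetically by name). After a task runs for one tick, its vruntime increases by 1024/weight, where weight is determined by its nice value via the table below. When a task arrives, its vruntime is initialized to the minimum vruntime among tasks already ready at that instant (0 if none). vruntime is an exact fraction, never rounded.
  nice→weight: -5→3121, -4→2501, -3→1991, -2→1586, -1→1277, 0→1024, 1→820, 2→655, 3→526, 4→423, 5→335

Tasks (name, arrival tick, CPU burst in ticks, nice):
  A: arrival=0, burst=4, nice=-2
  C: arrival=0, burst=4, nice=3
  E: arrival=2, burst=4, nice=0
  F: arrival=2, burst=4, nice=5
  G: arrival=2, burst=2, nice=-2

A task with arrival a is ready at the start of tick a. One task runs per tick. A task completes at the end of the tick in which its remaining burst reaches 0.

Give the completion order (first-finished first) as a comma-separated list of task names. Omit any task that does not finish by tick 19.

t=0: vr[A=0 C=0] → run A
t=1: vr[A=512/793 C=0] → run C
t=2: vr[A=512/793 C=512/263 E=512/793 F=512/793 G=512/793] → run A
t=3: vr[A=1024/793 C=512/263 E=512/793 F=512/793 G=512/793] → run E
t=4: vr[A=1024/793 C=512/263 E=1305/793 F=512/793 G=512/793] → run F
t=5: vr[A=1024/793 C=512/263 E=1305/793 F=983552/265655 G=512/793] → run G
t=6: vr[A=1024/793 C=512/263 E=1305/793 F=983552/265655 G=1024/793] → run A
t=7: vr[A=1536/793 C=512/263 E=1305/793 F=983552/265655 G=1024/793] → run G
t=8: vr[A=1536/793 C=512/263 E=1305/793 F=983552/265655] → run E
t=9: vr[A=1536/793 C=512/263 E=2098/793 F=983552/265655] → run A
t=10: vr[C=512/263 E=2098/793 F=983552/265655] → run C
t=11: vr[C=1024/263 E=2098/793 F=983552/265655] → run E
t=12: vr[C=1024/263 E=2891/793 F=983552/265655] → run E
t=13: vr[C=1024/263 F=983552/265655] → run F
t=14: vr[C=1024/263 F=1795584/265655] → run C
t=15: vr[C=1536/263 F=1795584/265655] → run C
t=16: vr[F=1795584/265655] → run F
t=17: vr[F=2607616/265655] → run F
t=18: (idle)
t=19: (idle)

completion order = G, A, E, C, F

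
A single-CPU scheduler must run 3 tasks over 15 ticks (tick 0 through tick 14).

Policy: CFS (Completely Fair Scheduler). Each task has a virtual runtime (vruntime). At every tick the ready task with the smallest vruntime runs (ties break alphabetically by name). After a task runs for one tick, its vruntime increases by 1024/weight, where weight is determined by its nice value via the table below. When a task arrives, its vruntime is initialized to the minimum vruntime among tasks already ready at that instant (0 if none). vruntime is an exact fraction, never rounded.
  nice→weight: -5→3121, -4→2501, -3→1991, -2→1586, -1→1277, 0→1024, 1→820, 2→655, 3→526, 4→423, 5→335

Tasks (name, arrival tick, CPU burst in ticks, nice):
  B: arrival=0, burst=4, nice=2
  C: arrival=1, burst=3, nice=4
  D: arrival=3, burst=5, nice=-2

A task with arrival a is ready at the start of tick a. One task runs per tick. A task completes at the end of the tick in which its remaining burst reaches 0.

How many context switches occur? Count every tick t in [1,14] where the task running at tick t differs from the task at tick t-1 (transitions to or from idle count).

context switches = 9

t=0: vr[B=0] → run B
t=1: vr[B=1024/655 C=1024/655] → run B
t=2: vr[B=2048/655 C=1024/655] → run C
t=3: vr[B=2048/655 C=1103872/277065 D=2048/655] → run B
t=4: vr[B=3072/655 C=1103872/277065 D=2048/655] → run D
t=5: vr[B=3072/655 C=1103872/277065 D=1959424/519415] → run D
t=6: vr[B=3072/655 C=1103872/277065 D=2294784/519415] → run C
t=7: vr[B=3072/655 C=1774592/277065 D=2294784/519415] → run D
t=8: vr[B=3072/655 C=1774592/277065 D=2630144/519415] → run B
t=9: vr[C=1774592/277065 D=2630144/519415] → run D
t=10: vr[C=1774592/277065 D=2965504/519415] → run D
t=11: vr[C=1774592/277065] → run C
t=12: (idle)
t=13: (idle)
t=14: (idle)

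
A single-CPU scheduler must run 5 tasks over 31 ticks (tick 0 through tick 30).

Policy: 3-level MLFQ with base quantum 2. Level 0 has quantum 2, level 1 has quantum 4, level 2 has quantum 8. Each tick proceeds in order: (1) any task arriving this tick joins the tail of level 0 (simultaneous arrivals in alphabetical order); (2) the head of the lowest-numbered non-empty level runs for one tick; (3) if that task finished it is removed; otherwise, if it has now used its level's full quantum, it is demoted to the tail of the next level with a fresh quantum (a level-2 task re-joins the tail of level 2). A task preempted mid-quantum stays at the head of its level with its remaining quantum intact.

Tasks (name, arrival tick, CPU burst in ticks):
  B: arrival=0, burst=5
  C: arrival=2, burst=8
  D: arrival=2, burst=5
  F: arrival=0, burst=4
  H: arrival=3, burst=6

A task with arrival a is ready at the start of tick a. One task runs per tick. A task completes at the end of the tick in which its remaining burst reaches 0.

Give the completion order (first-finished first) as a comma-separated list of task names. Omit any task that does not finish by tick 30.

t=0: L0/L1/L2 = BF/-/- → run B
t=1: L0/L1/L2 = BF/-/- → run B
t=2: L0/L1/L2 = FCD/B/- → run F
t=3: L0/L1/L2 = FCDH/B/- → run F
t=4: L0/L1/L2 = CDH/BF/- → run C
t=5: L0/L1/L2 = CDH/BF/- → run C
t=6: L0/L1/L2 = DH/BFC/- → run D
t=7: L0/L1/L2 = DH/BFC/- → run D
t=8: L0/L1/L2 = H/BFCD/- → run H
t=9: L0/L1/L2 = H/BFCD/- → run H
t=10: L0/L1/L2 = -/BFCDH/- → run B
t=11: L0/L1/L2 = -/BFCDH/- → run B
t=12: L0/L1/L2 = -/BFCDH/- → run B
t=13: L0/L1/L2 = -/FCDH/- → run F
t=14: L0/L1/L2 = -/FCDH/- → run F
t=15: L0/L1/L2 = -/CDH/- → run C
t=16: L0/L1/L2 = -/CDH/- → run C
t=17: L0/L1/L2 = -/CDH/- → run C
t=18: L0/L1/L2 = -/CDH/- → run C
t=19: L0/L1/L2 = -/DH/C → run D
t=20: L0/L1/L2 = -/DH/C → run D
t=21: L0/L1/L2 = -/DH/C → run D
t=22: L0/L1/L2 = -/H/C → run H
t=23: L0/L1/L2 = -/H/C → run H
t=24: L0/L1/L2 = -/H/C → run H
t=25: L0/L1/L2 = -/H/C → run H
t=26: L0/L1/L2 = -/-/C → run C
t=27: L0/L1/L2 = -/-/C → run C
t=28: (idle)
t=29: (idle)
t=30: (idle)

completion order = B, F, D, H, C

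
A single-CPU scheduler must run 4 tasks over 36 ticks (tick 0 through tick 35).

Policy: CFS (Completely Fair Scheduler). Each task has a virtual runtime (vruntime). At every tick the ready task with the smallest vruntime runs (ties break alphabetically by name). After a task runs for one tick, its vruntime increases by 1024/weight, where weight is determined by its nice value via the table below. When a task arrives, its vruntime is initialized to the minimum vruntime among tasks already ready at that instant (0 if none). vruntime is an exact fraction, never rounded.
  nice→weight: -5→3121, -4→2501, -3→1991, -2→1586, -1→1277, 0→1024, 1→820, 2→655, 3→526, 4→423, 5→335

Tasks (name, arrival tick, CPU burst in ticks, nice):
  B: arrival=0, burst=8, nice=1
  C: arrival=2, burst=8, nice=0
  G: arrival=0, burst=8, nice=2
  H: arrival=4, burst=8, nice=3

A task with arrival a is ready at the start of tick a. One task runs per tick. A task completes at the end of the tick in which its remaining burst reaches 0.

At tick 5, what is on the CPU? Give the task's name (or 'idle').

t=0: vr[B=0 G=0] → run B
t=1: vr[B=256/205 G=0] → run G
t=2: vr[B=256/205 C=256/205 G=1024/655] → run B
t=3: vr[B=512/205 C=256/205 G=1024/655] → run C
t=4: vr[B=512/205 C=461/205 G=1024/655 H=1024/655] → run G
t=5: vr[B=512/205 C=461/205 G=2048/655 H=1024/655] → run H
t=6: vr[B=512/205 C=461/205 G=2048/655 H=604672/172265] → run C
t=7: vr[B=512/205 C=666/205 G=2048/655 H=604672/172265] → run B
t=8: vr[B=768/205 C=666/205 G=2048/655 H=604672/172265] → run G
t=9: vr[B=768/205 C=666/205 G=3072/655 H=604672/172265] → run C
t=10: vr[B=768/205 C=871/205 G=3072/655 H=604672/172265] → run H
t=11: vr[B=768/205 C=871/205 G=3072/655 H=940032/172265] → run B
t=12: vr[B=1024/205 C=871/205 G=3072/655 H=940032/172265] → run C
t=13: vr[B=1024/205 C=1076/205 G=3072/655 H=940032/172265] → run G
t=14: vr[B=1024/205 C=1076/205 G=4096/655 H=940032/172265] → run B
t=15: vr[B=256/41 C=1076/205 G=4096/655 H=940032/172265] → run C
t=16: vr[B=256/41 C=1281/205 G=4096/655 H=940032/172265] → run H
t=17: vr[B=256/41 C=1281/205 G=4096/655 H=1275392/172265] → run B
t=18: vr[B=1536/205 C=1281/205 G=4096/655 H=1275392/172265] → run C
t=19: vr[B=1536/205 C=1486/205 G=4096/655 H=1275392/172265] → run G
t=20: vr[B=1536/205 C=1486/205 G=1024/131 H=1275392/172265] → run C
t=21: vr[B=1536/205 C=1691/205 G=1024/131 H=1275392/172265] → run H
t=22: vr[B=1536/205 C=1691/205 G=1024/131 H=1610752/172265] → run B
t=23: vr[B=1792/205 C=1691/205 G=1024/131 H=1610752/172265] → run G
t=24: vr[B=1792/205 C=1691/205 G=6144/655 H=1610752/172265] → run C
t=25: vr[B=1792/205 G=6144/655 H=1610752/172265] → run B
t=26: vr[G=6144/655 H=1610752/172265] → run H
t=27: vr[G=6144/655 H=1946112/172265] → run G
t=28: vr[G=7168/655 H=1946112/172265] → run G
t=29: vr[H=1946112/172265] → run H
t=30: vr[H=2281472/172265] → run H
t=31: vr[H=2616832/172265] → run H
t=32: (idle)
t=33: (idle)
t=34: (idle)
t=35: (idle)

running at tick 5 = H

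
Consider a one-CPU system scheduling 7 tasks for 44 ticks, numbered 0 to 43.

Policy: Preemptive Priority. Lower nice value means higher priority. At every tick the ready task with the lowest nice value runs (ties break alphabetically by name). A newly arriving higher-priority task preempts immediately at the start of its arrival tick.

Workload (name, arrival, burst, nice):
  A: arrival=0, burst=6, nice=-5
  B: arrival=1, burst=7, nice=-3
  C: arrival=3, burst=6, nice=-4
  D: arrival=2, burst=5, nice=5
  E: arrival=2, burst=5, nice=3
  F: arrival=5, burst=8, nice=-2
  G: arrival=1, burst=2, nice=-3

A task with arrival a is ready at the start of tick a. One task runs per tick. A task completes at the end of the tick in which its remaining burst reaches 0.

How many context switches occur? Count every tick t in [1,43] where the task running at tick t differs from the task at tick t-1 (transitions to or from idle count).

t=0: ready={A} → run A
t=1: ready={A,B,G} → run A
t=2: ready={A,B,D,E,G} → run A
t=3: ready={A,B,C,D,E,G} → run A
t=4: ready={A,B,C,D,E,G} → run A
t=5: ready={A,B,C,D,E,F,G} → run A
t=6: ready={B,C,D,E,F,G} → run C
t=7: ready={B,C,D,E,F,G} → run C
t=8: ready={B,C,D,E,F,G} → run C
t=9: ready={B,C,D,E,F,G} → run C
t=10: ready={B,C,D,E,F,G} → run C
t=11: ready={B,C,D,E,F,G} → run C
t=12: ready={B,D,E,F,G} → run B
t=13: ready={B,D,E,F,G} → run B
t=14: ready={B,D,E,F,G} → run B
t=15: ready={B,D,E,F,G} → run B
t=16: ready={B,D,E,F,G} → run B
t=17: ready={B,D,E,F,G} → run B
t=18: ready={B,D,E,F,G} → run B
t=19: ready={D,E,F,G} → run G
t=20: ready={D,E,F,G} → run G
t=21: ready={D,E,F} → run F
t=22: ready={D,E,F} → run F
t=23: ready={D,E,F} → run F
t=24: ready={D,E,F} → run F
t=25: ready={D,E,F} → run F
t=26: ready={D,E,F} → run F
t=27: ready={D,E,F} → run F
t=28: ready={D,E,F} → run F
t=29: ready={D,E} → run E
t=30: ready={D,E} → run E
t=31: ready={D,E} → run E
t=32: ready={D,E} → run E
t=33: ready={D,E} → run E
t=34: ready={D} → run D
t=35: ready={D} → run D
t=36: ready={D} → run D
t=37: ready={D} → run D
t=38: ready={D} → run D
t=39: (idle)
t=40: (idle)
t=41: (idle)
t=42: (idle)
t=43: (idle)

context switches = 7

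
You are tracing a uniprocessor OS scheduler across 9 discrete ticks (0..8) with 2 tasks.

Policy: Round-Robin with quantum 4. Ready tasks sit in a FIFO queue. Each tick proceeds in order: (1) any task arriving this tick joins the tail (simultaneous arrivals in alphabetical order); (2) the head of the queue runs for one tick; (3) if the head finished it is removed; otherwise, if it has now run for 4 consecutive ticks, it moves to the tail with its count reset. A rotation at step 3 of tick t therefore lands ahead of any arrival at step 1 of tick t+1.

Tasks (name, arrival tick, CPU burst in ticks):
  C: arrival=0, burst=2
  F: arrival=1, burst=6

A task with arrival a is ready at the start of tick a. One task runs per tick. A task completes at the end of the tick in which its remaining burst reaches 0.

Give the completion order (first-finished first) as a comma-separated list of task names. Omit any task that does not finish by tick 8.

completion order = C, F

t=0: queue=[C] q_used=0 → run C
t=1: queue=[C,F] q_used=1 → run C
t=2: queue=[F] q_used=0 → run F
t=3: queue=[F] q_used=1 → run F
t=4: queue=[F] q_used=2 → run F
t=5: queue=[F] q_used=3 → run F
t=6: queue=[F] q_used=0 → run F
t=7: queue=[F] q_used=1 → run F
t=8: (idle)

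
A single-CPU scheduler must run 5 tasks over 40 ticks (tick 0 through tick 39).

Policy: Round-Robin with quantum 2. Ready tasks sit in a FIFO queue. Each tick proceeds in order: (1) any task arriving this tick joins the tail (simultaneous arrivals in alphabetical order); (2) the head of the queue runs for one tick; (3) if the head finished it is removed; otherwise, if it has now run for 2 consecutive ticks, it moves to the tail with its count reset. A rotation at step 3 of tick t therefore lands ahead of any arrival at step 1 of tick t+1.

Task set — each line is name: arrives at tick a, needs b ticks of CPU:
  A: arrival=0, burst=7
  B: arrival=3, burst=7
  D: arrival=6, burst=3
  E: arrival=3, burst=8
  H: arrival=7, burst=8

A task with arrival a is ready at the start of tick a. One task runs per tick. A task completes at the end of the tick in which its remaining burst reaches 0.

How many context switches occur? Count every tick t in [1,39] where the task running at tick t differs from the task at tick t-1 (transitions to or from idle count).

t=0: queue=[A] q_used=0 → run A
t=1: queue=[A] q_used=1 → run A
t=2: queue=[A] q_used=0 → run A
t=3: queue=[A,B,E] q_used=1 → run A
t=4: queue=[B,E,A] q_used=0 → run B
t=5: queue=[B,E,A] q_used=1 → run B
t=6: queue=[E,A,B,D] q_used=0 → run E
t=7: queue=[E,A,B,D,H] q_used=1 → run E
t=8: queue=[A,B,D,H,E] q_used=0 → run A
t=9: queue=[A,B,D,H,E] q_used=1 → run A
t=10: queue=[B,D,H,E,A] q_used=0 → run B
t=11: queue=[B,D,H,E,A] q_used=1 → run B
t=12: queue=[D,H,E,A,B] q_used=0 → run D
t=13: queue=[D,H,E,A,B] q_used=1 → run D
t=14: queue=[H,E,A,B,D] q_used=0 → run H
t=15: queue=[H,E,A,B,D] q_used=1 → run H
t=16: queue=[E,A,B,D,H] q_used=0 → run E
t=17: queue=[E,A,B,D,H] q_used=1 → run E
t=18: queue=[A,B,D,H,E] q_used=0 → run A
t=19: queue=[B,D,H,E] q_used=0 → run B
t=20: queue=[B,D,H,E] q_used=1 → run B
t=21: queue=[D,H,E,B] q_used=0 → run D
t=22: queue=[H,E,B] q_used=0 → run H
t=23: queue=[H,E,B] q_used=1 → run H
t=24: queue=[E,B,H] q_used=0 → run E
t=25: queue=[E,B,H] q_used=1 → run E
t=26: queue=[B,H,E] q_used=0 → run B
t=27: queue=[H,E] q_used=0 → run H
t=28: queue=[H,E] q_used=1 → run H
t=29: queue=[E,H] q_used=0 → run E
t=30: queue=[E,H] q_used=1 → run E
t=31: queue=[H] q_used=0 → run H
t=32: queue=[H] q_used=1 → run H
t=33: (idle)
t=34: (idle)
t=35: (idle)
t=36: (idle)
t=37: (idle)
t=38: (idle)
t=39: (idle)

context switches = 17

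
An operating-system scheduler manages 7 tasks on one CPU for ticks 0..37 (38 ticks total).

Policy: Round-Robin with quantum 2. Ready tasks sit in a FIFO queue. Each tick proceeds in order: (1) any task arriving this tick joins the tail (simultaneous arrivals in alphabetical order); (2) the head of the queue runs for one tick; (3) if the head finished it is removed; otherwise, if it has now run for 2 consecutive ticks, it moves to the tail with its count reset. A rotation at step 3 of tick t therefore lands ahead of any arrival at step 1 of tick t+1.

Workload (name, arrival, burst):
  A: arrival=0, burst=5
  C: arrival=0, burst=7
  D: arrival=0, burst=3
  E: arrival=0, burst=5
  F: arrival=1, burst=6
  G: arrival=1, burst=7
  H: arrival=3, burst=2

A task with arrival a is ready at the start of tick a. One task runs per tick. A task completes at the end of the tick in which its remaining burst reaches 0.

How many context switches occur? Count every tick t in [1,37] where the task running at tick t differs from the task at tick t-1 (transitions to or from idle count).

t=0: queue=[A,C,D,E] q_used=0 → run A
t=1: queue=[A,C,D,E,F,G] q_used=1 → run A
t=2: queue=[C,D,E,F,G,A] q_used=0 → run C
t=3: queue=[C,D,E,F,G,A,H] q_used=1 → run C
t=4: queue=[D,E,F,G,A,H,C] q_used=0 → run D
t=5: queue=[D,E,F,G,A,H,C] q_used=1 → run D
t=6: queue=[E,F,G,A,H,C,D] q_used=0 → run E
t=7: queue=[E,F,G,A,H,C,D] q_used=1 → run E
t=8: queue=[F,G,A,H,C,D,E] q_used=0 → run F
t=9: queue=[F,G,A,H,C,D,E] q_used=1 → run F
t=10: queue=[G,A,H,C,D,E,F] q_used=0 → run G
t=11: queue=[G,A,H,C,D,E,F] q_used=1 → run G
t=12: queue=[A,H,C,D,E,F,G] q_used=0 → run A
t=13: queue=[A,H,C,D,E,F,G] q_used=1 → run A
t=14: queue=[H,C,D,E,F,G,A] q_used=0 → run H
t=15: queue=[H,C,D,E,F,G,A] q_used=1 → run H
t=16: queue=[C,D,E,F,G,A] q_used=0 → run C
t=17: queue=[C,D,E,F,G,A] q_used=1 → run C
t=18: queue=[D,E,F,G,A,C] q_used=0 → run D
t=19: queue=[E,F,G,A,C] q_used=0 → run E
t=20: queue=[E,F,G,A,C] q_used=1 → run E
t=21: queue=[F,G,A,C,E] q_used=0 → run F
t=22: queue=[F,G,A,C,E] q_used=1 → run F
t=23: queue=[G,A,C,E,F] q_used=0 → run G
t=24: queue=[G,A,C,E,F] q_used=1 → run G
t=25: queue=[A,C,E,F,G] q_used=0 → run A
t=26: queue=[C,E,F,G] q_used=0 → run C
t=27: queue=[C,E,F,G] q_used=1 → run C
t=28: queue=[E,F,G,C] q_used=0 → run E
t=29: queue=[F,G,C] q_used=0 → run F
t=30: queue=[F,G,C] q_used=1 → run F
t=31: queue=[G,C] q_used=0 → run G
t=32: queue=[G,C] q_used=1 → run G
t=33: queue=[C,G] q_used=0 → run C
t=34: queue=[G] q_used=0 → run G
t=35: (idle)
t=36: (idle)
t=37: (idle)

context switches = 20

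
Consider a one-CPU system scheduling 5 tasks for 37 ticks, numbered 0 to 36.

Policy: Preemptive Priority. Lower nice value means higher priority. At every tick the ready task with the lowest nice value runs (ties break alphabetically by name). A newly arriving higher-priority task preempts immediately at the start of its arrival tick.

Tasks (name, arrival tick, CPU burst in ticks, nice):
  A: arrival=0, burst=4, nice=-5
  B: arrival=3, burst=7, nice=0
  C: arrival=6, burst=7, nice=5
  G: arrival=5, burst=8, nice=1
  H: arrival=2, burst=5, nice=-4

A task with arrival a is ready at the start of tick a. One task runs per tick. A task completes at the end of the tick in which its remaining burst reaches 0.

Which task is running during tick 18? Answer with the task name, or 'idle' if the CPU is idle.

t=0: ready={A} → run A
t=1: ready={A} → run A
t=2: ready={A,H} → run A
t=3: ready={A,B,H} → run A
t=4: ready={B,H} → run H
t=5: ready={B,G,H} → run H
t=6: ready={B,C,G,H} → run H
t=7: ready={B,C,G,H} → run H
t=8: ready={B,C,G,H} → run H
t=9: ready={B,C,G} → run B
t=10: ready={B,C,G} → run B
t=11: ready={B,C,G} → run B
t=12: ready={B,C,G} → run B
t=13: ready={B,C,G} → run B
t=14: ready={B,C,G} → run B
t=15: ready={B,C,G} → run B
t=16: ready={C,G} → run G
t=17: ready={C,G} → run G
t=18: ready={C,G} → run G
t=19: ready={C,G} → run G
t=20: ready={C,G} → run G
t=21: ready={C,G} → run G
t=22: ready={C,G} → run G
t=23: ready={C,G} → run G
t=24: ready={C} → run C
t=25: ready={C} → run C
t=26: ready={C} → run C
t=27: ready={C} → run C
t=28: ready={C} → run C
t=29: ready={C} → run C
t=30: ready={C} → run C
t=31: (idle)
t=32: (idle)
t=33: (idle)
t=34: (idle)
t=35: (idle)
t=36: (idle)

running at tick 18 = G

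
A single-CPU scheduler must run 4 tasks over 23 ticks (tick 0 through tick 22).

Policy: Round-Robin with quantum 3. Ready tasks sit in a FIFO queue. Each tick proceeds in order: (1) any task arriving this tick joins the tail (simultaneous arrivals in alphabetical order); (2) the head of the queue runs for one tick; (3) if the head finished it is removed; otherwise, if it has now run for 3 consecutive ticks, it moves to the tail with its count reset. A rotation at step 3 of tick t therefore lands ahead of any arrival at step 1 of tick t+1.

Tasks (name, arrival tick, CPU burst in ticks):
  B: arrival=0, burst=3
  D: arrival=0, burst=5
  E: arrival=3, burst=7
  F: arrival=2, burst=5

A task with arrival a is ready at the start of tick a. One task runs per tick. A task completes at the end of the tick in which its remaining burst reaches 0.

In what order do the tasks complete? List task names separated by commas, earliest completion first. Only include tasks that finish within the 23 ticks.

t=0: queue=[B,D] q_used=0 → run B
t=1: queue=[B,D] q_used=1 → run B
t=2: queue=[B,D,F] q_used=2 → run B
t=3: queue=[D,F,E] q_used=0 → run D
t=4: queue=[D,F,E] q_used=1 → run D
t=5: queue=[D,F,E] q_used=2 → run D
t=6: queue=[F,E,D] q_used=0 → run F
t=7: queue=[F,E,D] q_used=1 → run F
t=8: queue=[F,E,D] q_used=2 → run F
t=9: queue=[E,D,F] q_used=0 → run E
t=10: queue=[E,D,F] q_used=1 → run E
t=11: queue=[E,D,F] q_used=2 → run E
t=12: queue=[D,F,E] q_used=0 → run D
t=13: queue=[D,F,E] q_used=1 → run D
t=14: queue=[F,E] q_used=0 → run F
t=15: queue=[F,E] q_used=1 → run F
t=16: queue=[E] q_used=0 → run E
t=17: queue=[E] q_used=1 → run E
t=18: queue=[E] q_used=2 → run E
t=19: queue=[E] q_used=0 → run E
t=20: (idle)
t=21: (idle)
t=22: (idle)

completion order = B, D, F, E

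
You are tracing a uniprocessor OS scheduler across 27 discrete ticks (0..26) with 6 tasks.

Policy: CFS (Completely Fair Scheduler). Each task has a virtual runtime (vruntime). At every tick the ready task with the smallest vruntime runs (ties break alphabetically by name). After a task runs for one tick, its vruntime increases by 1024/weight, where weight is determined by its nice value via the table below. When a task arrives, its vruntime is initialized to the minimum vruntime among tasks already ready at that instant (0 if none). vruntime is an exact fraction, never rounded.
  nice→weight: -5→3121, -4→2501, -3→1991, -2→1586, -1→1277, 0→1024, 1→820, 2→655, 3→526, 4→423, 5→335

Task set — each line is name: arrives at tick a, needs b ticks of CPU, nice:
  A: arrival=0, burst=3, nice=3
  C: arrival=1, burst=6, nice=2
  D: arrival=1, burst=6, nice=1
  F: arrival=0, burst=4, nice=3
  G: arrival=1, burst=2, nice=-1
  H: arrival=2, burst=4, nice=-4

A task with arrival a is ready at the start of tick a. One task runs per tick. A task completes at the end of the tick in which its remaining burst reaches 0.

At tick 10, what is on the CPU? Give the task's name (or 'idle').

t=0: vr[A=0 F=0] → run A
t=1: vr[A=512/263 C=0 D=0 F=0 G=0] → run C
t=2: vr[A=512/263 C=1024/655 D=0 F=0 G=0 H=0] → run D
t=3: vr[A=512/263 C=1024/655 D=256/205 F=0 G=0 H=0] → run F
t=4: vr[A=512/263 C=1024/655 D=256/205 F=512/263 G=0 H=0] → run G
t=5: vr[A=512/263 C=1024/655 D=256/205 F=512/263 G=1024/1277 H=0] → run H
t=6: vr[A=512/263 C=1024/655 D=256/205 F=512/263 G=1024/1277 H=1024/2501] → run H
t=7: vr[A=512/263 C=1024/655 D=256/205 F=512/263 G=1024/1277 H=2048/2501] → run G
t=8: vr[A=512/263 C=1024/655 D=256/205 F=512/263 H=2048/2501] → run H
t=9: vr[A=512/263 C=1024/655 D=256/205 F=512/263 H=3072/2501] → run H
t=10: vr[A=512/263 C=1024/655 D=256/205 F=512/263] → run D
t=11: vr[A=512/263 C=1024/655 D=512/205 F=512/263] → run C
t=12: vr[A=512/263 C=2048/655 D=512/205 F=512/263] → run A
t=13: vr[A=1024/263 C=2048/655 D=512/205 F=512/263] → run F
t=14: vr[A=1024/263 C=2048/655 D=512/205 F=1024/263] → run D
t=15: vr[A=1024/263 C=2048/655 D=768/205 F=1024/263] → run C
t=16: vr[A=1024/263 C=3072/655 D=768/205 F=1024/263] → run D
t=17: vr[A=1024/263 C=3072/655 D=1024/205 F=1024/263] → run A
t=18: vr[C=3072/655 D=1024/205 F=1024/263] → run F
t=19: vr[C=3072/655 D=1024/205 F=1536/263] → run C
t=20: vr[C=4096/655 D=1024/205 F=1536/263] → run D
t=21: vr[C=4096/655 D=256/41 F=1536/263] → run F
t=22: vr[C=4096/655 D=256/41] → run D
t=23: vr[C=4096/655] → run C
t=24: vr[C=1024/131] → run C
t=25: (idle)
t=26: (idle)

running at tick 10 = D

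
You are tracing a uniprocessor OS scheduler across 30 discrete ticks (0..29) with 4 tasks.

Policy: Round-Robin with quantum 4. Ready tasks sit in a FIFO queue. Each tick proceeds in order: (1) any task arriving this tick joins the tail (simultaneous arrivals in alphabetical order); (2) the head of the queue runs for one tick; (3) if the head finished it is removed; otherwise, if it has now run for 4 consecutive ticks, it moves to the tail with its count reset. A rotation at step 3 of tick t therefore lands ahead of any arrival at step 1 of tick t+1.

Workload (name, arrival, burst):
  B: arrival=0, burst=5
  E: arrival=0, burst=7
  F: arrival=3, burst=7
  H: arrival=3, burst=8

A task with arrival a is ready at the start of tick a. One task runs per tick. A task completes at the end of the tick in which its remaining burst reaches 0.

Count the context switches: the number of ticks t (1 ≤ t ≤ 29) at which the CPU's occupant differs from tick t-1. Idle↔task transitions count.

context switches = 8

t=0: queue=[B,E] q_used=0 → run B
t=1: queue=[B,E] q_used=1 → run B
t=2: queue=[B,E] q_used=2 → run B
t=3: queue=[B,E,F,H] q_used=3 → run B
t=4: queue=[E,F,H,B] q_used=0 → run E
t=5: queue=[E,F,H,B] q_used=1 → run E
t=6: queue=[E,F,H,B] q_used=2 → run E
t=7: queue=[E,F,H,B] q_used=3 → run E
t=8: queue=[F,H,B,E] q_used=0 → run F
t=9: queue=[F,H,B,E] q_used=1 → run F
t=10: queue=[F,H,B,E] q_used=2 → run F
t=11: queue=[F,H,B,E] q_used=3 → run F
t=12: queue=[H,B,E,F] q_used=0 → run H
t=13: queue=[H,B,E,F] q_used=1 → run H
t=14: queue=[H,B,E,F] q_used=2 → run H
t=15: queue=[H,B,E,F] q_used=3 → run H
t=16: queue=[B,E,F,H] q_used=0 → run B
t=17: queue=[E,F,H] q_used=0 → run E
t=18: queue=[E,F,H] q_used=1 → run E
t=19: queue=[E,F,H] q_used=2 → run E
t=20: queue=[F,H] q_used=0 → run F
t=21: queue=[F,H] q_used=1 → run F
t=22: queue=[F,H] q_used=2 → run F
t=23: queue=[H] q_used=0 → run H
t=24: queue=[H] q_used=1 → run H
t=25: queue=[H] q_used=2 → run H
t=26: queue=[H] q_used=3 → run H
t=27: (idle)
t=28: (idle)
t=29: (idle)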